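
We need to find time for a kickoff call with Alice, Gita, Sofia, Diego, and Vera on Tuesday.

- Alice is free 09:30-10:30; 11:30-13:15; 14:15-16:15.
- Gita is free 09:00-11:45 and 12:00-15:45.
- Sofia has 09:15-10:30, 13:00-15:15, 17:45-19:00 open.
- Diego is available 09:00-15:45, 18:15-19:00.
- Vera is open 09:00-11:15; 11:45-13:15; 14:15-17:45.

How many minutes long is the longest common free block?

Alice ∩ Gita: 09:30-10:30, 11:30-11:45, 12:00-13:15, 14:15-15:45.
Alice ∩ Gita ∩ Sofia: 09:30-10:30, 13:00-13:15, 14:15-15:15.
Alice ∩ Gita ∩ Sofia ∩ Diego: 09:30-10:30, 13:00-13:15, 14:15-15:15.
Alice ∩ Gita ∩ Sofia ∩ Diego ∩ Vera: 09:30-10:30, 13:00-13:15, 14:15-15:15.
Those are the intersection windows.
The longest is 09:30-10:30 at 60 minutes.

60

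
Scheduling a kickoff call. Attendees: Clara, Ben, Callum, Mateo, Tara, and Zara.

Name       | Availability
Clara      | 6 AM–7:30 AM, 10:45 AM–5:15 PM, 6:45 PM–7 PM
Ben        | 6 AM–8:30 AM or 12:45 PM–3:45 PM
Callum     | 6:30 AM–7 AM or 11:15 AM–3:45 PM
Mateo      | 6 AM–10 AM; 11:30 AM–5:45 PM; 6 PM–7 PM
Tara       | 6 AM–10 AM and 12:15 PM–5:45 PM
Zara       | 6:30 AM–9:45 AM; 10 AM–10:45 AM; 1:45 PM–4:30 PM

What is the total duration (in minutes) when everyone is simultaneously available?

150

Clara ∩ Ben: 06:00-07:30, 12:45-15:45.
Clara ∩ Ben ∩ Callum: 06:30-07:00, 12:45-15:45.
Clara ∩ Ben ∩ Callum ∩ Mateo: 06:30-07:00, 12:45-15:45.
Clara ∩ Ben ∩ Callum ∩ Mateo ∩ Tara: 06:30-07:00, 12:45-15:45.
Clara ∩ Ben ∩ Callum ∩ Mateo ∩ Tara ∩ Zara: 06:30-07:00, 13:45-15:45.
So the common availability across everyone is 06:30-07:00, 13:45-15:45.
Summing the common windows: 30 + 120 = 150 minutes.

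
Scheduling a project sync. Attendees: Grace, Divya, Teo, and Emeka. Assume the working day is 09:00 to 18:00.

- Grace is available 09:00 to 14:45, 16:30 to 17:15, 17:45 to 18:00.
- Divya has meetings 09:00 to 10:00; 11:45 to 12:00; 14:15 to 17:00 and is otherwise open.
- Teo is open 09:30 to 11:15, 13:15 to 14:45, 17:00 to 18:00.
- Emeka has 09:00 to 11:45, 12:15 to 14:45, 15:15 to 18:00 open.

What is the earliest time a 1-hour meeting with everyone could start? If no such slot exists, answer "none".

Grace free: 09:00-14:45, 16:30-17:15, 17:45-18:00.
Divya free: 10:00-11:45, 12:00-14:15, 17:00-18:00 (invert busy blocks within the working day).
Teo free: 09:30-11:15, 13:15-14:45, 17:00-18:00.
Emeka free: 09:00-11:45, 12:15-14:45, 15:15-18:00.
Grace ∩ Divya: 10:00-11:45, 12:00-14:15, 17:00-17:15, 17:45-18:00.
Grace ∩ Divya ∩ Teo: 10:00-11:15, 13:15-14:15, 17:00-17:15, 17:45-18:00.
Grace ∩ Divya ∩ Teo ∩ Emeka: 10:00-11:15, 13:15-14:15, 17:00-17:15, 17:45-18:00.
The first common window of at least 60 minutes is 10:00-11:15, so the earliest start is 10:00.

10:00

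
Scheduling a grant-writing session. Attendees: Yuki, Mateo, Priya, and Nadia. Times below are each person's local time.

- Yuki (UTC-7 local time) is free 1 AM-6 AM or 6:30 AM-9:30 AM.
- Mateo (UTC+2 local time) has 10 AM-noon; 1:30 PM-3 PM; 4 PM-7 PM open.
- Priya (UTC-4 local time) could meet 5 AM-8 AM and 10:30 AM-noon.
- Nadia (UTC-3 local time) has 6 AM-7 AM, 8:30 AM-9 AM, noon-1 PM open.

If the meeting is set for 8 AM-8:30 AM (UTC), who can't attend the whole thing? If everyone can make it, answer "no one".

Nadia, Priya

Yuki in UTC: 08:00-13:00, 13:30-16:30 (add 7h to convert from UTC-7).
Mateo in UTC: 08:00-10:00, 11:30-13:00, 14:00-17:00 (subtract 2h to convert from UTC+2).
Priya in UTC: 09:00-12:00, 14:30-16:00 (add 4h to convert from UTC-4).
Nadia in UTC: 09:00-10:00, 11:30-12:00, 15:00-16:00 (add 3h to convert from UTC-3).
Yuki: free for 08:00-08:30. Mateo: free for 08:00-08:30. Priya: not fully free for 08:00-08:30. Nadia: not fully free for 08:00-08:30.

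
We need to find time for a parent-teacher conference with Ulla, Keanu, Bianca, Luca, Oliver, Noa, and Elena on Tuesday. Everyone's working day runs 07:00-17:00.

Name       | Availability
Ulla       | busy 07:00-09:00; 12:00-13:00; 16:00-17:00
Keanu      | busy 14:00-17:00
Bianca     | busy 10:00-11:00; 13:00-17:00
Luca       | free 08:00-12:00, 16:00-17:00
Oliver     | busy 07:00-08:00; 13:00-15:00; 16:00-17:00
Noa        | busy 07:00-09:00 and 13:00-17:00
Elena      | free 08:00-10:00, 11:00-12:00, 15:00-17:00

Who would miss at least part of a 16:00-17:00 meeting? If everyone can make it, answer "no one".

Bianca, Keanu, Noa, Oliver, Ulla

Ulla free: 09:00-12:00, 13:00-16:00 (invert busy blocks within the working day).
Keanu free: 07:00-14:00 (invert busy blocks within the working day).
Bianca free: 07:00-10:00, 11:00-13:00 (invert busy blocks within the working day).
Luca free: 08:00-12:00, 16:00-17:00.
Oliver free: 08:00-13:00, 15:00-16:00 (invert busy blocks within the working day).
Noa free: 09:00-13:00 (invert busy blocks within the working day).
Elena free: 08:00-10:00, 11:00-12:00, 15:00-17:00.
Ulla: not fully free for 16:00-17:00. Keanu: not fully free for 16:00-17:00. Bianca: not fully free for 16:00-17:00. Luca: free for 16:00-17:00. Oliver: not fully free for 16:00-17:00. Noa: not fully free for 16:00-17:00. Elena: free for 16:00-17:00.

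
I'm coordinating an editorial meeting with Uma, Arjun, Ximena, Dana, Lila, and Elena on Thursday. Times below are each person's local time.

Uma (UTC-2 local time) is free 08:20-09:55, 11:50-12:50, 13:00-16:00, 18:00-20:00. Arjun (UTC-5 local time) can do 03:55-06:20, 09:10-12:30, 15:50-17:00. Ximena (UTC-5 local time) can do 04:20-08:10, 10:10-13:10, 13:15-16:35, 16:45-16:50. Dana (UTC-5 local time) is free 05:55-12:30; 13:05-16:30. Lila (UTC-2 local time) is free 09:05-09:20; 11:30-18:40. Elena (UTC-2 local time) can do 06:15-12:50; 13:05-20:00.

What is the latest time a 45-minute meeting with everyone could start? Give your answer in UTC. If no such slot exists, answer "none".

16:45

Uma in UTC: 10:20-11:55, 13:50-14:50, 15:00-18:00, 20:00-22:00 (add 2h to convert from UTC-2).
Arjun in UTC: 08:55-11:20, 14:10-17:30, 20:50-22:00 (add 5h to convert from UTC-5).
Ximena in UTC: 09:20-13:10, 15:10-18:10, 18:15-21:35, 21:45-21:50 (add 5h to convert from UTC-5).
Dana in UTC: 10:55-17:30, 18:05-21:30 (add 5h to convert from UTC-5).
Lila in UTC: 11:05-11:20, 13:30-20:40 (add 2h to convert from UTC-2).
Elena in UTC: 08:15-14:50, 15:05-22:00 (add 2h to convert from UTC-2).
Uma ∩ Arjun: 10:20-11:20, 14:10-14:50, 15:00-17:30, 20:50-22:00.
Uma ∩ Arjun ∩ Ximena: 10:20-11:20, 15:10-17:30, 20:50-21:35, 21:45-21:50.
Uma ∩ Arjun ∩ Ximena ∩ Dana: 10:55-11:20, 15:10-17:30, 20:50-21:30.
Uma ∩ Arjun ∩ Ximena ∩ Dana ∩ Lila: 11:05-11:20, 15:10-17:30.
Uma ∩ Arjun ∩ Ximena ∩ Dana ∩ Lila ∩ Elena: 11:05-11:20, 15:10-17:30.
The last common window of at least 45 minutes is 15:10-17:30; a 45-minute meeting can start as late as 16:45 and still end by 17:30.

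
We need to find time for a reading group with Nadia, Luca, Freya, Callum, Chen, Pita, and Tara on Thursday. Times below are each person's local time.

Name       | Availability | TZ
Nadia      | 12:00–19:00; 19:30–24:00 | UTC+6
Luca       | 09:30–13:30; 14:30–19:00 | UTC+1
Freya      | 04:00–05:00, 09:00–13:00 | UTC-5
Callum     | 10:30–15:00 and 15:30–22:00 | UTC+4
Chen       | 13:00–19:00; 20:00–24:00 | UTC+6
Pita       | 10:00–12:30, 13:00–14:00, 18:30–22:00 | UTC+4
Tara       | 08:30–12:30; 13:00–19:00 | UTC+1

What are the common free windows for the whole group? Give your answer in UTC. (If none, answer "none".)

Nadia in UTC: 06:00-13:00, 13:30-18:00 (subtract 6h to convert from UTC+6).
Luca in UTC: 08:30-12:30, 13:30-18:00 (subtract 1h to convert from UTC+1).
Freya in UTC: 09:00-10:00, 14:00-18:00 (add 5h to convert from UTC-5).
Callum in UTC: 06:30-11:00, 11:30-18:00 (subtract 4h to convert from UTC+4).
Chen in UTC: 07:00-13:00, 14:00-18:00 (subtract 6h to convert from UTC+6).
Pita in UTC: 06:00-08:30, 09:00-10:00, 14:30-18:00 (subtract 4h to convert from UTC+4).
Tara in UTC: 07:30-11:30, 12:00-18:00 (subtract 1h to convert from UTC+1).
Nadia ∩ Luca: 08:30-12:30, 13:30-18:00.
Nadia ∩ Luca ∩ Freya: 09:00-10:00, 14:00-18:00.
Nadia ∩ Luca ∩ Freya ∩ Callum: 09:00-10:00, 14:00-18:00.
Nadia ∩ Luca ∩ Freya ∩ Callum ∩ Chen: 09:00-10:00, 14:00-18:00.
Nadia ∩ Luca ∩ Freya ∩ Callum ∩ Chen ∩ Pita: 09:00-10:00, 14:30-18:00.
Nadia ∩ Luca ∩ Freya ∩ Callum ∩ Chen ∩ Pita ∩ Tara: 09:00-10:00, 14:30-18:00.
So the common availability across everyone is 09:00-10:00, 14:30-18:00.

09:00-10:00, 14:30-18:00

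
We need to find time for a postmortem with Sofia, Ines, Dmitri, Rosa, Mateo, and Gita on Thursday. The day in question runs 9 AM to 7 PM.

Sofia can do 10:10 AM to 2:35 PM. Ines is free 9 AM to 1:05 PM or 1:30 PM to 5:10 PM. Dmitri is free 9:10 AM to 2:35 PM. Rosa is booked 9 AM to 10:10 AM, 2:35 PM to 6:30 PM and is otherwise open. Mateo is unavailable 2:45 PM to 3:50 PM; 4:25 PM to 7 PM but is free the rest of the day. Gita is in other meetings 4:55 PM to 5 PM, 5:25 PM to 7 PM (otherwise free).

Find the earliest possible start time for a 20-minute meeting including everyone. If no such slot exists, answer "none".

10:10

Sofia free: 10:10-14:35.
Ines free: 09:00-13:05, 13:30-17:10.
Dmitri free: 09:10-14:35.
Rosa free: 10:10-14:35, 18:30-19:00 (invert busy blocks within the working day).
Mateo free: 09:00-14:45, 15:50-16:25 (invert busy blocks within the working day).
Gita free: 09:00-16:55, 17:00-17:25 (invert busy blocks within the working day).
Sofia ∩ Ines: 10:10-13:05, 13:30-14:35.
Sofia ∩ Ines ∩ Dmitri: 10:10-13:05, 13:30-14:35.
Sofia ∩ Ines ∩ Dmitri ∩ Rosa: 10:10-13:05, 13:30-14:35.
Sofia ∩ Ines ∩ Dmitri ∩ Rosa ∩ Mateo: 10:10-13:05, 13:30-14:35.
Sofia ∩ Ines ∩ Dmitri ∩ Rosa ∩ Mateo ∩ Gita: 10:10-13:05, 13:30-14:35.
The first common window of at least 20 minutes is 10:10-13:05, so the earliest start is 10:10.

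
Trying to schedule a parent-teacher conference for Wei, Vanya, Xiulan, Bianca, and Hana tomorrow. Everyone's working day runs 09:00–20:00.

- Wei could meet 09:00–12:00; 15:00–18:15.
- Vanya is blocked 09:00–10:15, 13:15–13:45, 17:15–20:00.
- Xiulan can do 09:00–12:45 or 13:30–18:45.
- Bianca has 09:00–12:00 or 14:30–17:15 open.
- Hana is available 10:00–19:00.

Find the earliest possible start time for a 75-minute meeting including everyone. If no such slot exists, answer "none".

Wei free: 09:00-12:00, 15:00-18:15.
Vanya free: 10:15-13:15, 13:45-17:15 (invert busy blocks within the working day).
Xiulan free: 09:00-12:45, 13:30-18:45.
Bianca free: 09:00-12:00, 14:30-17:15.
Hana free: 10:00-19:00.
Wei ∩ Vanya: 10:15-12:00, 15:00-17:15.
Wei ∩ Vanya ∩ Xiulan: 10:15-12:00, 15:00-17:15.
Wei ∩ Vanya ∩ Xiulan ∩ Bianca: 10:15-12:00, 15:00-17:15.
Wei ∩ Vanya ∩ Xiulan ∩ Bianca ∩ Hana: 10:15-12:00, 15:00-17:15.
Those are the intersection windows.
The first common window of at least 75 minutes is 10:15-12:00, so the earliest start is 10:15.

10:15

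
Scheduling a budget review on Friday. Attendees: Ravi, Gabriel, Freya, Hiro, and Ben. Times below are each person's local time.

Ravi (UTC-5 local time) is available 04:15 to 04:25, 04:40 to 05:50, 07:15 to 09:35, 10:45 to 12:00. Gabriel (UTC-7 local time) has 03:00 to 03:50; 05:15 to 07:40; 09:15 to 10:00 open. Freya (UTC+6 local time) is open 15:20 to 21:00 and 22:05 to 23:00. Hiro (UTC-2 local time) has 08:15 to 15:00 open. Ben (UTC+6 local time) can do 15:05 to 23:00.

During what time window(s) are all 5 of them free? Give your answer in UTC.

Ravi in UTC: 09:15-09:25, 09:40-10:50, 12:15-14:35, 15:45-17:00 (add 5h to convert from UTC-5).
Gabriel in UTC: 10:00-10:50, 12:15-14:40, 16:15-17:00 (add 7h to convert from UTC-7).
Freya in UTC: 09:20-15:00, 16:05-17:00 (subtract 6h to convert from UTC+6).
Hiro in UTC: 10:15-17:00 (add 2h to convert from UTC-2).
Ben in UTC: 09:05-17:00 (subtract 6h to convert from UTC+6).
Ravi ∩ Gabriel: 10:00-10:50, 12:15-14:35, 16:15-17:00.
Ravi ∩ Gabriel ∩ Freya: 10:00-10:50, 12:15-14:35, 16:15-17:00.
Ravi ∩ Gabriel ∩ Freya ∩ Hiro: 10:15-10:50, 12:15-14:35, 16:15-17:00.
Ravi ∩ Gabriel ∩ Freya ∩ Hiro ∩ Ben: 10:15-10:50, 12:15-14:35, 16:15-17:00.

10:15-10:50, 12:15-14:35, 16:15-17:00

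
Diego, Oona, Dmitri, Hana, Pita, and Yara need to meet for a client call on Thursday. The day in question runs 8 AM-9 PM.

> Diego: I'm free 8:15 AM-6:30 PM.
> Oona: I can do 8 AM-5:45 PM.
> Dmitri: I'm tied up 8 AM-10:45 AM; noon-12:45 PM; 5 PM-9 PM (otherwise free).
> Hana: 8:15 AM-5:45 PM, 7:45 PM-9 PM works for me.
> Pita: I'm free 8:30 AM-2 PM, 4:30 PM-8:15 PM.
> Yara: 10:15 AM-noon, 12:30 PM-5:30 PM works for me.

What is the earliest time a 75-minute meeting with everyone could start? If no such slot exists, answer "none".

Diego free: 08:15-18:30.
Oona free: 08:00-17:45.
Dmitri free: 10:45-12:00, 12:45-17:00 (invert busy blocks within the working day).
Hana free: 08:15-17:45, 19:45-21:00.
Pita free: 08:30-14:00, 16:30-20:15.
Yara free: 10:15-12:00, 12:30-17:30.
Diego ∩ Oona: 08:15-17:45.
Diego ∩ Oona ∩ Dmitri: 10:45-12:00, 12:45-17:00.
Diego ∩ Oona ∩ Dmitri ∩ Hana: 10:45-12:00, 12:45-17:00.
Diego ∩ Oona ∩ Dmitri ∩ Hana ∩ Pita: 10:45-12:00, 12:45-14:00, 16:30-17:00.
Diego ∩ Oona ∩ Dmitri ∩ Hana ∩ Pita ∩ Yara: 10:45-12:00, 12:45-14:00, 16:30-17:00.
So the common availability across everyone is 10:45-12:00, 12:45-14:00, 16:30-17:00.
The first common window of at least 75 minutes is 10:45-12:00, so the earliest start is 10:45.

10:45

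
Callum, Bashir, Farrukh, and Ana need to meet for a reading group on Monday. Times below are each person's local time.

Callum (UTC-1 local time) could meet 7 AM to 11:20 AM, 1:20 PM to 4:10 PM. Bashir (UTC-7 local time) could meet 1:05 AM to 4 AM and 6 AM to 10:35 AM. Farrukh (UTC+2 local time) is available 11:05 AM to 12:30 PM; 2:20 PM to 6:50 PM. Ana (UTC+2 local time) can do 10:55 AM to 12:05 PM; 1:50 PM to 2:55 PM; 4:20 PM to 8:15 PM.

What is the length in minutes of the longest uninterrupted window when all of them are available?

150

Callum in UTC: 08:00-12:20, 14:20-17:10 (add 1h to convert from UTC-1).
Bashir in UTC: 08:05-11:00, 13:00-17:35 (add 7h to convert from UTC-7).
Farrukh in UTC: 09:05-10:30, 12:20-16:50 (subtract 2h to convert from UTC+2).
Ana in UTC: 08:55-10:05, 11:50-12:55, 14:20-18:15 (subtract 2h to convert from UTC+2).
Callum ∩ Bashir: 08:05-11:00, 14:20-17:10.
Callum ∩ Bashir ∩ Farrukh: 09:05-10:30, 14:20-16:50.
Callum ∩ Bashir ∩ Farrukh ∩ Ana: 09:05-10:05, 14:20-16:50.
So the common availability across everyone is 09:05-10:05, 14:20-16:50.
The longest is 14:20-16:50 at 150 minutes.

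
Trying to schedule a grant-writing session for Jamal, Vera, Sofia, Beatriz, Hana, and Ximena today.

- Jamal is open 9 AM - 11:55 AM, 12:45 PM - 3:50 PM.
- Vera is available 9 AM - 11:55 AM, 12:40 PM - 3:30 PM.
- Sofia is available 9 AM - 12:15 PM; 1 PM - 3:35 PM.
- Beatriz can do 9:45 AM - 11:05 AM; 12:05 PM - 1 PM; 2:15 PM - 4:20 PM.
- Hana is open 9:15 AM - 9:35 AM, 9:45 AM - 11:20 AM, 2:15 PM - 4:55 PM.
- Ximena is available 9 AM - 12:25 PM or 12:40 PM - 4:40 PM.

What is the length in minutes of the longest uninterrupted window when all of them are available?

Jamal ∩ Vera: 09:00-11:55, 12:45-15:30.
Jamal ∩ Vera ∩ Sofia: 09:00-11:55, 13:00-15:30.
Jamal ∩ Vera ∩ Sofia ∩ Beatriz: 09:45-11:05, 14:15-15:30.
Jamal ∩ Vera ∩ Sofia ∩ Beatriz ∩ Hana: 09:45-11:05, 14:15-15:30.
Jamal ∩ Vera ∩ Sofia ∩ Beatriz ∩ Hana ∩ Ximena: 09:45-11:05, 14:15-15:30.
The longest is 09:45-11:05 at 80 minutes.

80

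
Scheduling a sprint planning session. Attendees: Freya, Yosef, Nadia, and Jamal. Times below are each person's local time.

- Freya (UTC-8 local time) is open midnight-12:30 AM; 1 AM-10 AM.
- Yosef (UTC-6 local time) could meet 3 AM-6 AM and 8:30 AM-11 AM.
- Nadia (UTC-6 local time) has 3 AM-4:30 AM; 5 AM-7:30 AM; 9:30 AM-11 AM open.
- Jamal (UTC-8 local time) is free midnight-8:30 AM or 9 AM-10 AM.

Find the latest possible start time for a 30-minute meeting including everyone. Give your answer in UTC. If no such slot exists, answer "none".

16:00

Freya in UTC: 08:00-08:30, 09:00-18:00 (add 8h to convert from UTC-8).
Yosef in UTC: 09:00-12:00, 14:30-17:00 (add 6h to convert from UTC-6).
Nadia in UTC: 09:00-10:30, 11:00-13:30, 15:30-17:00 (add 6h to convert from UTC-6).
Jamal in UTC: 08:00-16:30, 17:00-18:00 (add 8h to convert from UTC-8).
Freya ∩ Yosef: 09:00-12:00, 14:30-17:00.
Freya ∩ Yosef ∩ Nadia: 09:00-10:30, 11:00-12:00, 15:30-17:00.
Freya ∩ Yosef ∩ Nadia ∩ Jamal: 09:00-10:30, 11:00-12:00, 15:30-16:30.
The last common window of at least 30 minutes is 15:30-16:30; a 30-minute meeting can start as late as 16:00 and still end by 16:30.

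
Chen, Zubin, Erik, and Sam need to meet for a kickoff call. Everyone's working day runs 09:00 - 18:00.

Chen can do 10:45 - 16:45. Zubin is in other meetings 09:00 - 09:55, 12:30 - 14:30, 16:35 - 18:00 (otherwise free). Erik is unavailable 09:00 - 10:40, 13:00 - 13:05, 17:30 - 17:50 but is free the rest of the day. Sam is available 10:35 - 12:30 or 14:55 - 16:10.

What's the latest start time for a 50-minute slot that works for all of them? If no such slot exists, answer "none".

Chen free: 10:45-16:45.
Zubin free: 09:55-12:30, 14:30-16:35 (invert busy blocks within the working day).
Erik free: 10:40-13:00, 13:05-17:30, 17:50-18:00 (invert busy blocks within the working day).
Sam free: 10:35-12:30, 14:55-16:10.
Chen ∩ Zubin: 10:45-12:30, 14:30-16:35.
Chen ∩ Zubin ∩ Erik: 10:45-12:30, 14:30-16:35.
Chen ∩ Zubin ∩ Erik ∩ Sam: 10:45-12:30, 14:55-16:10.
So the common availability across everyone is 10:45-12:30, 14:55-16:10.
The last common window of at least 50 minutes is 14:55-16:10; a 50-minute meeting can start as late as 15:20 and still end by 16:10.

15:20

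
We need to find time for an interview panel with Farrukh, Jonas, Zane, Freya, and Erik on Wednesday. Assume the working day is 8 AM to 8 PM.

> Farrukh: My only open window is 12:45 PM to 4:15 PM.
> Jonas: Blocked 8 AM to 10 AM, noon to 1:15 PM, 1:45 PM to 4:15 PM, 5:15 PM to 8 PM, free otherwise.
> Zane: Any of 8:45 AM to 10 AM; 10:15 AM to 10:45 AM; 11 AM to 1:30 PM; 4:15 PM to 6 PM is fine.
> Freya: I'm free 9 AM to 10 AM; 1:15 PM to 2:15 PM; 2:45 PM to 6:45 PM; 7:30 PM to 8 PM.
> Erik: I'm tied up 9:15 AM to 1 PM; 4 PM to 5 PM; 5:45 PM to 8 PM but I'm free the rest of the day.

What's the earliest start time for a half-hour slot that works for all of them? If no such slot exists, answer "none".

Farrukh free: 12:45-16:15.
Jonas free: 10:00-12:00, 13:15-13:45, 16:15-17:15 (invert busy blocks within the working day).
Zane free: 08:45-10:00, 10:15-10:45, 11:00-13:30, 16:15-18:00.
Freya free: 09:00-10:00, 13:15-14:15, 14:45-18:45, 19:30-20:00.
Erik free: 08:00-09:15, 13:00-16:00, 17:00-17:45 (invert busy blocks within the working day).
Farrukh ∩ Jonas: 13:15-13:45.
Farrukh ∩ Jonas ∩ Zane: 13:15-13:30.
Farrukh ∩ Jonas ∩ Zane ∩ Freya: 13:15-13:30.
Farrukh ∩ Jonas ∩ Zane ∩ Freya ∩ Erik: 13:15-13:30.
So the common availability across everyone is 13:15-13:30.
No common window is at least 30 minutes long.

none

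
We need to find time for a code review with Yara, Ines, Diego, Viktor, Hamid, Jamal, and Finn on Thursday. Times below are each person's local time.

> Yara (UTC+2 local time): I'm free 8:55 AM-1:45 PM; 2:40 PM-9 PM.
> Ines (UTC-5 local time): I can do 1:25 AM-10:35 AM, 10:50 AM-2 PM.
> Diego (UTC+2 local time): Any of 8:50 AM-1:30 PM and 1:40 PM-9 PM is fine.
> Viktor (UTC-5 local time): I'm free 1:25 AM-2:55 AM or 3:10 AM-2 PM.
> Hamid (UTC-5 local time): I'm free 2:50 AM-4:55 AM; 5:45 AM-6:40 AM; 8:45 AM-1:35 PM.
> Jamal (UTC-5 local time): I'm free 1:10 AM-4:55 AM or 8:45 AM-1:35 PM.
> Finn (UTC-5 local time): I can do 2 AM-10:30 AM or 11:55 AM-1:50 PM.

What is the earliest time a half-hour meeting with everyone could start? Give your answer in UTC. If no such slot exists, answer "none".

08:10

Yara in UTC: 06:55-11:45, 12:40-19:00 (subtract 2h to convert from UTC+2).
Ines in UTC: 06:25-15:35, 15:50-19:00 (add 5h to convert from UTC-5).
Diego in UTC: 06:50-11:30, 11:40-19:00 (subtract 2h to convert from UTC+2).
Viktor in UTC: 06:25-07:55, 08:10-19:00 (add 5h to convert from UTC-5).
Hamid in UTC: 07:50-09:55, 10:45-11:40, 13:45-18:35 (add 5h to convert from UTC-5).
Jamal in UTC: 06:10-09:55, 13:45-18:35 (add 5h to convert from UTC-5).
Finn in UTC: 07:00-15:30, 16:55-18:50 (add 5h to convert from UTC-5).
Yara ∩ Ines: 06:55-11:45, 12:40-15:35, 15:50-19:00.
Yara ∩ Ines ∩ Diego: 06:55-11:30, 11:40-11:45, 12:40-15:35, 15:50-19:00.
Yara ∩ Ines ∩ Diego ∩ Viktor: 06:55-07:55, 08:10-11:30, 11:40-11:45, 12:40-15:35, 15:50-19:00.
Yara ∩ Ines ∩ Diego ∩ Viktor ∩ Hamid: 07:50-07:55, 08:10-09:55, 10:45-11:30, 13:45-15:35, 15:50-18:35.
Yara ∩ Ines ∩ Diego ∩ Viktor ∩ Hamid ∩ Jamal: 07:50-07:55, 08:10-09:55, 13:45-15:35, 15:50-18:35.
Yara ∩ Ines ∩ Diego ∩ Viktor ∩ Hamid ∩ Jamal ∩ Finn: 07:50-07:55, 08:10-09:55, 13:45-15:30, 16:55-18:35.
The first common window of at least 30 minutes is 08:10-09:55, so the earliest start is 08:10.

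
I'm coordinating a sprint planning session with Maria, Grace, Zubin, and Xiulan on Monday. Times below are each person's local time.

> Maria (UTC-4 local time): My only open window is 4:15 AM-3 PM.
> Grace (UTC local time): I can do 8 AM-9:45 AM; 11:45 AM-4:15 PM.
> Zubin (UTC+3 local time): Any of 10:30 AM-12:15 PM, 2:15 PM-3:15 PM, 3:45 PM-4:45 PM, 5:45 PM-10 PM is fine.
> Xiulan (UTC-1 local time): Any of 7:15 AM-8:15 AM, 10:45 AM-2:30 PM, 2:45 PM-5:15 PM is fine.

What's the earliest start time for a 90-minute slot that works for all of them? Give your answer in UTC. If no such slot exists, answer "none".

none

Maria in UTC: 08:15-19:00 (add 4h to convert from UTC-4).
Grace in UTC: 08:00-09:45, 11:45-16:15.
Zubin in UTC: 07:30-09:15, 11:15-12:15, 12:45-13:45, 14:45-19:00 (subtract 3h to convert from UTC+3).
Xiulan in UTC: 08:15-09:15, 11:45-15:30, 15:45-18:15 (add 1h to convert from UTC-1).
Maria ∩ Grace: 08:15-09:45, 11:45-16:15.
Maria ∩ Grace ∩ Zubin: 08:15-09:15, 11:45-12:15, 12:45-13:45, 14:45-16:15.
Maria ∩ Grace ∩ Zubin ∩ Xiulan: 08:15-09:15, 11:45-12:15, 12:45-13:45, 14:45-15:30, 15:45-16:15.
Those are the intersection windows.
No common window is at least 90 minutes long.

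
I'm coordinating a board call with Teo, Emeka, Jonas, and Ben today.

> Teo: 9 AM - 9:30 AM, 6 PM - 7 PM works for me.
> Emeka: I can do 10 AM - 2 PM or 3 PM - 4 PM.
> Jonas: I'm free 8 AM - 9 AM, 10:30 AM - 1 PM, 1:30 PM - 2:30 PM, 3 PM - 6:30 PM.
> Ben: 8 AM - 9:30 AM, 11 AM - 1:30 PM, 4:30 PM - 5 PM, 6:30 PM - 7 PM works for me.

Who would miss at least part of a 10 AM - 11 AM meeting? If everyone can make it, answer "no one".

Ben, Jonas, Teo

Teo: not fully free for 10:00-11:00. Emeka: free for 10:00-11:00. Jonas: not fully free for 10:00-11:00. Ben: not fully free for 10:00-11:00.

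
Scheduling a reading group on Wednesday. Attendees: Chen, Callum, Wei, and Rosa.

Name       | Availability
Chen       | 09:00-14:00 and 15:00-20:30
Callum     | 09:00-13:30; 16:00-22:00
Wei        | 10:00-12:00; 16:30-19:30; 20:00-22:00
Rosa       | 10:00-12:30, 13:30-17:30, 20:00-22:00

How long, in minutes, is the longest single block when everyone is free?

120

Chen ∩ Callum: 09:00-13:30, 16:00-20:30.
Chen ∩ Callum ∩ Wei: 10:00-12:00, 16:30-19:30, 20:00-20:30.
Chen ∩ Callum ∩ Wei ∩ Rosa: 10:00-12:00, 16:30-17:30, 20:00-20:30.
The longest is 10:00-12:00 at 120 minutes.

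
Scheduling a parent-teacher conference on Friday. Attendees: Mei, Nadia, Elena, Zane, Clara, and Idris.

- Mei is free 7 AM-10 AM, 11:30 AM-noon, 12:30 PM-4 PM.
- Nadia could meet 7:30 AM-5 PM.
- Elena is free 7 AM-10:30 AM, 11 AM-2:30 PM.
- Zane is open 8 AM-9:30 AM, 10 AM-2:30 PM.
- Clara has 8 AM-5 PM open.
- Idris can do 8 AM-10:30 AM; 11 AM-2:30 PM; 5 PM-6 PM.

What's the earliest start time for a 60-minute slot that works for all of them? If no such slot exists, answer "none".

08:00

Mei ∩ Nadia: 07:30-10:00, 11:30-12:00, 12:30-16:00.
Mei ∩ Nadia ∩ Elena: 07:30-10:00, 11:30-12:00, 12:30-14:30.
Mei ∩ Nadia ∩ Elena ∩ Zane: 08:00-09:30, 11:30-12:00, 12:30-14:30.
Mei ∩ Nadia ∩ Elena ∩ Zane ∩ Clara: 08:00-09:30, 11:30-12:00, 12:30-14:30.
Mei ∩ Nadia ∩ Elena ∩ Zane ∩ Clara ∩ Idris: 08:00-09:30, 11:30-12:00, 12:30-14:30.
The first common window of at least 60 minutes is 08:00-09:30, so the earliest start is 08:00.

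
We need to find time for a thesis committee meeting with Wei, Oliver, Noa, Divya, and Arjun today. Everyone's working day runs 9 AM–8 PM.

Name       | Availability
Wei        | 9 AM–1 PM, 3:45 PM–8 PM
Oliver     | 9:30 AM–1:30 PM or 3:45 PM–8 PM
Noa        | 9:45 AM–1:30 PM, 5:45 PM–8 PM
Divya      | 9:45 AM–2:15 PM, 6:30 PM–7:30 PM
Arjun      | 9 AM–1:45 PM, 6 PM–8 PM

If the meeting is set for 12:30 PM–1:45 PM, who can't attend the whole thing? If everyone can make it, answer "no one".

Wei: not fully free for 12:30-13:45. Oliver: not fully free for 12:30-13:45. Noa: not fully free for 12:30-13:45. Divya: free for 12:30-13:45. Arjun: free for 12:30-13:45.

Noa, Oliver, Wei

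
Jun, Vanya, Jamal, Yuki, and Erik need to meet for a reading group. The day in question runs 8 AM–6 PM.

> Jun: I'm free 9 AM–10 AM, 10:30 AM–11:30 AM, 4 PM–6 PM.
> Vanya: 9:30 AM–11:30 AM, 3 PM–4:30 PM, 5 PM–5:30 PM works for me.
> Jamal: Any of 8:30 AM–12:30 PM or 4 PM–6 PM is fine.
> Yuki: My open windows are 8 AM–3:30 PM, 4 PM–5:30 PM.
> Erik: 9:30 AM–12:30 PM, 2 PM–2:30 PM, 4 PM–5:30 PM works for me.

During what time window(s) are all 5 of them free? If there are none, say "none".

Jun ∩ Vanya: 09:30-10:00, 10:30-11:30, 16:00-16:30, 17:00-17:30.
Jun ∩ Vanya ∩ Jamal: 09:30-10:00, 10:30-11:30, 16:00-16:30, 17:00-17:30.
Jun ∩ Vanya ∩ Jamal ∩ Yuki: 09:30-10:00, 10:30-11:30, 16:00-16:30, 17:00-17:30.
Jun ∩ Vanya ∩ Jamal ∩ Yuki ∩ Erik: 09:30-10:00, 10:30-11:30, 16:00-16:30, 17:00-17:30.

09:30-10:00, 10:30-11:30, 16:00-16:30, 17:00-17:30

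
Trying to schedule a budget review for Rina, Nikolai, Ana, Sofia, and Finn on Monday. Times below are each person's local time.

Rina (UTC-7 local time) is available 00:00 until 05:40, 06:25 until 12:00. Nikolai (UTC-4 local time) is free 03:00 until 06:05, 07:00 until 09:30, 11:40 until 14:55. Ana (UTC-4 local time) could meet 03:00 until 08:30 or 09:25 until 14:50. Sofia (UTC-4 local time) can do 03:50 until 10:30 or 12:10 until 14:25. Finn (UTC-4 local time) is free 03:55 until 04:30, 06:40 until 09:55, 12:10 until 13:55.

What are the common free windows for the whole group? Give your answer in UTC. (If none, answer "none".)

07:55-08:30, 11:00-12:30, 13:25-13:30, 16:10-17:55

Rina in UTC: 07:00-12:40, 13:25-19:00 (add 7h to convert from UTC-7).
Nikolai in UTC: 07:00-10:05, 11:00-13:30, 15:40-18:55 (add 4h to convert from UTC-4).
Ana in UTC: 07:00-12:30, 13:25-18:50 (add 4h to convert from UTC-4).
Sofia in UTC: 07:50-14:30, 16:10-18:25 (add 4h to convert from UTC-4).
Finn in UTC: 07:55-08:30, 10:40-13:55, 16:10-17:55 (add 4h to convert from UTC-4).
Rina ∩ Nikolai: 07:00-10:05, 11:00-12:40, 13:25-13:30, 15:40-18:55.
Rina ∩ Nikolai ∩ Ana: 07:00-10:05, 11:00-12:30, 13:25-13:30, 15:40-18:50.
Rina ∩ Nikolai ∩ Ana ∩ Sofia: 07:50-10:05, 11:00-12:30, 13:25-13:30, 16:10-18:25.
Rina ∩ Nikolai ∩ Ana ∩ Sofia ∩ Finn: 07:55-08:30, 11:00-12:30, 13:25-13:30, 16:10-17:55.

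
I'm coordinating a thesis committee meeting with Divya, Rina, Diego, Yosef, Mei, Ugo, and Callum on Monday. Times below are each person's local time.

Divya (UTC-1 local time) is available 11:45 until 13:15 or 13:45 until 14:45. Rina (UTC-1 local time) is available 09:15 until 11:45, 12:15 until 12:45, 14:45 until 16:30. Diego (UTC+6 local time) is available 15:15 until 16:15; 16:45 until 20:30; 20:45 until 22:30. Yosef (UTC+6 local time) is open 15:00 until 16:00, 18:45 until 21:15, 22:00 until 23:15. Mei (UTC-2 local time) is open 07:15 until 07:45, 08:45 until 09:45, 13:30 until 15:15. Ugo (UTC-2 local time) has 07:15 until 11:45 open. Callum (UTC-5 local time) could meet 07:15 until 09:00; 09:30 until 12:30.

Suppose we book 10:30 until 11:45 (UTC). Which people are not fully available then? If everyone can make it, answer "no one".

Divya in UTC: 12:45-14:15, 14:45-15:45 (add 1h to convert from UTC-1).
Rina in UTC: 10:15-12:45, 13:15-13:45, 15:45-17:30 (add 1h to convert from UTC-1).
Diego in UTC: 09:15-10:15, 10:45-14:30, 14:45-16:30 (subtract 6h to convert from UTC+6).
Yosef in UTC: 09:00-10:00, 12:45-15:15, 16:00-17:15 (subtract 6h to convert from UTC+6).
Mei in UTC: 09:15-09:45, 10:45-11:45, 15:30-17:15 (add 2h to convert from UTC-2).
Ugo in UTC: 09:15-13:45 (add 2h to convert from UTC-2).
Callum in UTC: 12:15-14:00, 14:30-17:30 (add 5h to convert from UTC-5).
Divya: not fully free for 10:30-11:45. Rina: free for 10:30-11:45. Diego: not fully free for 10:30-11:45. Yosef: not fully free for 10:30-11:45. Mei: not fully free for 10:30-11:45. Ugo: free for 10:30-11:45. Callum: not fully free for 10:30-11:45.

Callum, Diego, Divya, Mei, Yosef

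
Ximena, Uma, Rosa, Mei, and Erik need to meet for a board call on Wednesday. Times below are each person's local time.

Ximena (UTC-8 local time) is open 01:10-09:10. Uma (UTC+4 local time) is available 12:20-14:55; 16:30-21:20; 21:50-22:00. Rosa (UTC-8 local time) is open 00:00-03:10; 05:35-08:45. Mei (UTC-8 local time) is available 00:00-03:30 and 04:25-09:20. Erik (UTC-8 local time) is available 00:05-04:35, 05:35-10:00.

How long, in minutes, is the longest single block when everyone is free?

Ximena in UTC: 09:10-17:10 (add 8h to convert from UTC-8).
Uma in UTC: 08:20-10:55, 12:30-17:20, 17:50-18:00 (subtract 4h to convert from UTC+4).
Rosa in UTC: 08:00-11:10, 13:35-16:45 (add 8h to convert from UTC-8).
Mei in UTC: 08:00-11:30, 12:25-17:20 (add 8h to convert from UTC-8).
Erik in UTC: 08:05-12:35, 13:35-18:00 (add 8h to convert from UTC-8).
Ximena ∩ Uma: 09:10-10:55, 12:30-17:10.
Ximena ∩ Uma ∩ Rosa: 09:10-10:55, 13:35-16:45.
Ximena ∩ Uma ∩ Rosa ∩ Mei: 09:10-10:55, 13:35-16:45.
Ximena ∩ Uma ∩ Rosa ∩ Mei ∩ Erik: 09:10-10:55, 13:35-16:45.
Those are the intersection windows.
The longest is 13:35-16:45 at 190 minutes.

190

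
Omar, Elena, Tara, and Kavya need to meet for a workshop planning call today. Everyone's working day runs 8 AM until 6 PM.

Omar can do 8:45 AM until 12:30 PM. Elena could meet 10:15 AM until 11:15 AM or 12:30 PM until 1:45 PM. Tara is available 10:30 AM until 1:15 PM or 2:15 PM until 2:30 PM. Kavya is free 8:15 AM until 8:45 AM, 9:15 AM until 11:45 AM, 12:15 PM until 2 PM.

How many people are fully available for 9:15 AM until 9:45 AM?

2

Omar and Kavya can make the full 09:15-09:45 slot — that's 2.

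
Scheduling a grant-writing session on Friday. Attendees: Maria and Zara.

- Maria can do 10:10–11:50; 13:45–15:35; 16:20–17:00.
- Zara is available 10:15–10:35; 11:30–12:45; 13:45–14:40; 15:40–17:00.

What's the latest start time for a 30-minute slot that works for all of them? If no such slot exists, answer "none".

Maria ∩ Zara: 10:15-10:35, 11:30-11:50, 13:45-14:40, 16:20-17:00.
The last common window of at least 30 minutes is 16:20-17:00; a 30-minute meeting can start as late as 16:30 and still end by 17:00.

16:30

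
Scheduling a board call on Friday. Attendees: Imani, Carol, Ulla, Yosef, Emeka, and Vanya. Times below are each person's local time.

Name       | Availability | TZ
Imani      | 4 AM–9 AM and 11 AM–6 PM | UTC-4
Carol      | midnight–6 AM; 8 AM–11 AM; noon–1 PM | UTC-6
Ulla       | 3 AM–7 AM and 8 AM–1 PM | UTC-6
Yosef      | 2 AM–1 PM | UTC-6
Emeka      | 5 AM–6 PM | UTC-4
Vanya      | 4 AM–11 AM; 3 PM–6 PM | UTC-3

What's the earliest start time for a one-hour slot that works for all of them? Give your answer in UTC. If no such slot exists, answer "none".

Imani in UTC: 08:00-13:00, 15:00-22:00 (add 4h to convert from UTC-4).
Carol in UTC: 06:00-12:00, 14:00-17:00, 18:00-19:00 (add 6h to convert from UTC-6).
Ulla in UTC: 09:00-13:00, 14:00-19:00 (add 6h to convert from UTC-6).
Yosef in UTC: 08:00-19:00 (add 6h to convert from UTC-6).
Emeka in UTC: 09:00-22:00 (add 4h to convert from UTC-4).
Vanya in UTC: 07:00-14:00, 18:00-21:00 (add 3h to convert from UTC-3).
Imani ∩ Carol: 08:00-12:00, 15:00-17:00, 18:00-19:00.
Imani ∩ Carol ∩ Ulla: 09:00-12:00, 15:00-17:00, 18:00-19:00.
Imani ∩ Carol ∩ Ulla ∩ Yosef: 09:00-12:00, 15:00-17:00, 18:00-19:00.
Imani ∩ Carol ∩ Ulla ∩ Yosef ∩ Emeka: 09:00-12:00, 15:00-17:00, 18:00-19:00.
Imani ∩ Carol ∩ Ulla ∩ Yosef ∩ Emeka ∩ Vanya: 09:00-12:00, 18:00-19:00.
The first common window of at least 60 minutes is 09:00-12:00, so the earliest start is 09:00.

09:00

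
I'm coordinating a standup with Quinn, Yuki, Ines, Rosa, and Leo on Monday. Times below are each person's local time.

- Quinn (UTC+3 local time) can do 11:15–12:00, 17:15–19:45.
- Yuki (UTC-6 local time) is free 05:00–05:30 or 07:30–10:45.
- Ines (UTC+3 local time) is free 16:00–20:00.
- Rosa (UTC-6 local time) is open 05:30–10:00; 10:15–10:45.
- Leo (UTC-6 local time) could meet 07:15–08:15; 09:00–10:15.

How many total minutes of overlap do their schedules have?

60

Quinn in UTC: 08:15-09:00, 14:15-16:45 (subtract 3h to convert from UTC+3).
Yuki in UTC: 11:00-11:30, 13:30-16:45 (add 6h to convert from UTC-6).
Ines in UTC: 13:00-17:00 (subtract 3h to convert from UTC+3).
Rosa in UTC: 11:30-16:00, 16:15-16:45 (add 6h to convert from UTC-6).
Leo in UTC: 13:15-14:15, 15:00-16:15 (add 6h to convert from UTC-6).
Quinn ∩ Yuki: 14:15-16:45.
Quinn ∩ Yuki ∩ Ines: 14:15-16:45.
Quinn ∩ Yuki ∩ Ines ∩ Rosa: 14:15-16:00, 16:15-16:45.
Quinn ∩ Yuki ∩ Ines ∩ Rosa ∩ Leo: 15:00-16:00.
That's a single block of 60 minutes.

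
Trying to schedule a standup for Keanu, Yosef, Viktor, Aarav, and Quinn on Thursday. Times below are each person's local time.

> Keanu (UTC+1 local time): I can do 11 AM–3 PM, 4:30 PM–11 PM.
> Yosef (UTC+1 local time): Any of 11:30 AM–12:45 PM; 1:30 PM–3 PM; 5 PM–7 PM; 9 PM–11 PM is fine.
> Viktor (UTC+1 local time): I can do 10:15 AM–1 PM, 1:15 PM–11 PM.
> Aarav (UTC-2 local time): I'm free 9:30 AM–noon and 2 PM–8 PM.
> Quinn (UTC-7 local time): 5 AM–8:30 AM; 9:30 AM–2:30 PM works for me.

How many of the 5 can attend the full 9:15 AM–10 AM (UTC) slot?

1

Keanu in UTC: 10:00-14:00, 15:30-22:00 (subtract 1h to convert from UTC+1).
Yosef in UTC: 10:30-11:45, 12:30-14:00, 16:00-18:00, 20:00-22:00 (subtract 1h to convert from UTC+1).
Viktor in UTC: 09:15-12:00, 12:15-22:00 (subtract 1h to convert from UTC+1).
Aarav in UTC: 11:30-14:00, 16:00-22:00 (add 2h to convert from UTC-2).
Quinn in UTC: 12:00-15:30, 16:30-21:30 (add 7h to convert from UTC-7).
Viktor can make the full 09:15-10:00 slot — that's 1.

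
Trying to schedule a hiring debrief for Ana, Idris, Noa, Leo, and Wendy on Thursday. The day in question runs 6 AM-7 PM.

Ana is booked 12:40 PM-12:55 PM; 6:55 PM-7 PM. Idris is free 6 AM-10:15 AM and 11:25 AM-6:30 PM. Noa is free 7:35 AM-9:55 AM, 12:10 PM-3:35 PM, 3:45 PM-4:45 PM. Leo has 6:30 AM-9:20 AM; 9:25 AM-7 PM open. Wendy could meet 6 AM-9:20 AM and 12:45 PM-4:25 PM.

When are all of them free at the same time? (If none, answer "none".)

Ana free: 06:00-12:40, 12:55-18:55 (invert busy blocks within the working day).
Idris free: 06:00-10:15, 11:25-18:30.
Noa free: 07:35-09:55, 12:10-15:35, 15:45-16:45.
Leo free: 06:30-09:20, 09:25-19:00.
Wendy free: 06:00-09:20, 12:45-16:25.
Ana ∩ Idris: 06:00-10:15, 11:25-12:40, 12:55-18:30.
Ana ∩ Idris ∩ Noa: 07:35-09:55, 12:10-12:40, 12:55-15:35, 15:45-16:45.
Ana ∩ Idris ∩ Noa ∩ Leo: 07:35-09:20, 09:25-09:55, 12:10-12:40, 12:55-15:35, 15:45-16:45.
Ana ∩ Idris ∩ Noa ∩ Leo ∩ Wendy: 07:35-09:20, 12:55-15:35, 15:45-16:25.
Those are the intersection windows.

07:35-09:20, 12:55-15:35, 15:45-16:25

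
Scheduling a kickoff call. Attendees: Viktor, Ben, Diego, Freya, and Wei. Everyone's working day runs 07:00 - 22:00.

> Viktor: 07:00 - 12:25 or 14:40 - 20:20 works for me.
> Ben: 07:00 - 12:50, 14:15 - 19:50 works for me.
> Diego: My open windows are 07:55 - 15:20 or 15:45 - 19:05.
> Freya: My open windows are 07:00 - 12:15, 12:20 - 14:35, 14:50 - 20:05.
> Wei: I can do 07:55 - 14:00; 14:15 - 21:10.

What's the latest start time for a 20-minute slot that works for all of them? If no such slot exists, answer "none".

Viktor ∩ Ben: 07:00-12:25, 14:40-19:50.
Viktor ∩ Ben ∩ Diego: 07:55-12:25, 14:40-15:20, 15:45-19:05.
Viktor ∩ Ben ∩ Diego ∩ Freya: 07:55-12:15, 12:20-12:25, 14:50-15:20, 15:45-19:05.
Viktor ∩ Ben ∩ Diego ∩ Freya ∩ Wei: 07:55-12:15, 12:20-12:25, 14:50-15:20, 15:45-19:05.
The last common window of at least 20 minutes is 15:45-19:05; a 20-minute meeting can start as late as 18:45 and still end by 19:05.

18:45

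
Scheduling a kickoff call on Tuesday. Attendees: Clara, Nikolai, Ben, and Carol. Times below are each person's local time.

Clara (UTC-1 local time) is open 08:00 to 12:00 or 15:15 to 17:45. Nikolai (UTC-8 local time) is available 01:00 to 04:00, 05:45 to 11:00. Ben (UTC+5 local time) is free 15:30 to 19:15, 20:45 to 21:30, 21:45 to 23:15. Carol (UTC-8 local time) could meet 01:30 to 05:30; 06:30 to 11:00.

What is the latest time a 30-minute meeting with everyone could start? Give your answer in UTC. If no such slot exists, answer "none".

17:45

Clara in UTC: 09:00-13:00, 16:15-18:45 (add 1h to convert from UTC-1).
Nikolai in UTC: 09:00-12:00, 13:45-19:00 (add 8h to convert from UTC-8).
Ben in UTC: 10:30-14:15, 15:45-16:30, 16:45-18:15 (subtract 5h to convert from UTC+5).
Carol in UTC: 09:30-13:30, 14:30-19:00 (add 8h to convert from UTC-8).
Clara ∩ Nikolai: 09:00-12:00, 16:15-18:45.
Clara ∩ Nikolai ∩ Ben: 10:30-12:00, 16:15-16:30, 16:45-18:15.
Clara ∩ Nikolai ∩ Ben ∩ Carol: 10:30-12:00, 16:15-16:30, 16:45-18:15.
The last common window of at least 30 minutes is 16:45-18:15; a 30-minute meeting can start as late as 17:45 and still end by 18:15.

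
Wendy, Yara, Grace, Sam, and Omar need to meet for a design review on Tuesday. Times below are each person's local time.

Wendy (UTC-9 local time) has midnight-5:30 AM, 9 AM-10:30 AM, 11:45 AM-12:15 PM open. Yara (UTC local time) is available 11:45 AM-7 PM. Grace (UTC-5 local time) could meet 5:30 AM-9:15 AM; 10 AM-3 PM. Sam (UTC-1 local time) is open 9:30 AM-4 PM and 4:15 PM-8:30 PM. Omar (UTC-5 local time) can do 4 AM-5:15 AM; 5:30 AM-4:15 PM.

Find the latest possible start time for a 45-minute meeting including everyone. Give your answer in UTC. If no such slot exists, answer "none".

Wendy in UTC: 09:00-14:30, 18:00-19:30, 20:45-21:15 (add 9h to convert from UTC-9).
Yara in UTC: 11:45-19:00.
Grace in UTC: 10:30-14:15, 15:00-20:00 (add 5h to convert from UTC-5).
Sam in UTC: 10:30-17:00, 17:15-21:30 (add 1h to convert from UTC-1).
Omar in UTC: 09:00-10:15, 10:30-21:15 (add 5h to convert from UTC-5).
Wendy ∩ Yara: 11:45-14:30, 18:00-19:00.
Wendy ∩ Yara ∩ Grace: 11:45-14:15, 18:00-19:00.
Wendy ∩ Yara ∩ Grace ∩ Sam: 11:45-14:15, 18:00-19:00.
Wendy ∩ Yara ∩ Grace ∩ Sam ∩ Omar: 11:45-14:15, 18:00-19:00.
So the common availability across everyone is 11:45-14:15, 18:00-19:00.
The last common window of at least 45 minutes is 18:00-19:00; a 45-minute meeting can start as late as 18:15 and still end by 19:00.

18:15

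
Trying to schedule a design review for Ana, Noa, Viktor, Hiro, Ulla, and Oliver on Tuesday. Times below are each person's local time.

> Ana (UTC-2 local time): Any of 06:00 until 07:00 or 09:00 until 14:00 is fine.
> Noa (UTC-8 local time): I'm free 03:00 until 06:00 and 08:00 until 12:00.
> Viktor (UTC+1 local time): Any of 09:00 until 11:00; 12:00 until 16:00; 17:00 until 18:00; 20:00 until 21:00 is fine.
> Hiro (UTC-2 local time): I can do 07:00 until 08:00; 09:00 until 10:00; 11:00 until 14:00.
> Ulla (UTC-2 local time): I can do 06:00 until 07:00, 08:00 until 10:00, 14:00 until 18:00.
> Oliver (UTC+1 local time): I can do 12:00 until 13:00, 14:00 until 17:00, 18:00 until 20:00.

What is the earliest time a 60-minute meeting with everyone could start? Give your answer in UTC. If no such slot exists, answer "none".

Ana in UTC: 08:00-09:00, 11:00-16:00 (add 2h to convert from UTC-2).
Noa in UTC: 11:00-14:00, 16:00-20:00 (add 8h to convert from UTC-8).
Viktor in UTC: 08:00-10:00, 11:00-15:00, 16:00-17:00, 19:00-20:00 (subtract 1h to convert from UTC+1).
Hiro in UTC: 09:00-10:00, 11:00-12:00, 13:00-16:00 (add 2h to convert from UTC-2).
Ulla in UTC: 08:00-09:00, 10:00-12:00, 16:00-20:00 (add 2h to convert from UTC-2).
Oliver in UTC: 11:00-12:00, 13:00-16:00, 17:00-19:00 (subtract 1h to convert from UTC+1).
Ana ∩ Noa: 11:00-14:00.
Ana ∩ Noa ∩ Viktor: 11:00-14:00.
Ana ∩ Noa ∩ Viktor ∩ Hiro: 11:00-12:00, 13:00-14:00.
Ana ∩ Noa ∩ Viktor ∩ Hiro ∩ Ulla: 11:00-12:00.
Ana ∩ Noa ∩ Viktor ∩ Hiro ∩ Ulla ∩ Oliver: 11:00-12:00.
Those are the intersection windows.
The first common window of at least 60 minutes is 11:00-12:00, so the earliest start is 11:00.

11:00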